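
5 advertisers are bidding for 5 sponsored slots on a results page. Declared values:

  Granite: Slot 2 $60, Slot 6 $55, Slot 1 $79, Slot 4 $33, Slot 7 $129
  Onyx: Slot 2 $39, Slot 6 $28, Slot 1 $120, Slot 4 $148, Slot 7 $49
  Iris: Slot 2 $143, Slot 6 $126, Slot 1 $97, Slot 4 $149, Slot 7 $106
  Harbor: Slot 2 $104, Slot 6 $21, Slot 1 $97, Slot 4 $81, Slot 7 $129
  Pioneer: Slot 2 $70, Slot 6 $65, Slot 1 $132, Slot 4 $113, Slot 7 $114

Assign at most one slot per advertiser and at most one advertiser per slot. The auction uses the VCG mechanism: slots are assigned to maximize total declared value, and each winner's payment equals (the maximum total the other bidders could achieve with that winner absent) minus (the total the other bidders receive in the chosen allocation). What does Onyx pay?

Efficient allocation: Granite→Slot 7 ($129), Onyx→Slot 4 ($148), Iris→Slot 6 ($126), Harbor→Slot 2 ($104), Pioneer→Slot 1 ($132); total welfare W = $639.
Onyx receives Slot 4 at value $148, so the others get W − 148 = $491.
Without Onyx: best allocation of the remaining 4 bidders over all 5 slots is Granite→Slot 7 ($129), Iris→Slot 4 ($149), Harbor→Slot 2 ($104), Pioneer→Slot 1 ($132), total $514.
VCG payment = (others' best without Onyx) − (others' welfare with Onyx) = 514 − 491 = $23.

Onyx pays $23.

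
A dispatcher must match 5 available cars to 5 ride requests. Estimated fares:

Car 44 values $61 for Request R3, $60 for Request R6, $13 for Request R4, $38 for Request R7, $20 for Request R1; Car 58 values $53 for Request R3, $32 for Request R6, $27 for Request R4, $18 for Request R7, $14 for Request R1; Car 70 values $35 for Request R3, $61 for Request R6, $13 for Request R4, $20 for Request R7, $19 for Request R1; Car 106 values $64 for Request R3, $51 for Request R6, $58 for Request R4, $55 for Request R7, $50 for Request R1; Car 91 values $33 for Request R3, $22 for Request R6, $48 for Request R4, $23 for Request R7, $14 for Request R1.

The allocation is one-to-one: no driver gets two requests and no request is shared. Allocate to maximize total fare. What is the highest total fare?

Max total: $250

Optimal: Car 44→Request R7 ($38), Car 58→Request R3 ($53), Car 70→Request R6 ($61), Car 106→Request R1 ($50), Car 91→Request R4 ($48) — total 38+53+61+50+48 = $250.
Row-greedy (each driver in turn takes its best remaining request) gives $185, worse by 65.
No other one-to-one assignment exceeds $250.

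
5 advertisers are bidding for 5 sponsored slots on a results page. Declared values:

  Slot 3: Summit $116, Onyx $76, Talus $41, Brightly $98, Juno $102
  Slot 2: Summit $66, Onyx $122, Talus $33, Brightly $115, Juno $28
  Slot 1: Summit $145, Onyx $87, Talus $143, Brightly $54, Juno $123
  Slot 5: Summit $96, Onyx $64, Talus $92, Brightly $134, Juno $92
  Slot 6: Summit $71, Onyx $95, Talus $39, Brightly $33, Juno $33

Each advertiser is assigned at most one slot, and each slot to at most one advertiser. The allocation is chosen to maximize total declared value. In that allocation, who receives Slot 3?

Optimal: Summit→Slot 6 ($71), Onyx→Slot 2 ($122), Talus→Slot 1 ($143), Brightly→Slot 5 ($134), Juno→Slot 3 ($102) — total 71+122+143+134+102 = $572.
Max-entry greedy (repeatedly take the single best remaining cell) gives $542, worse by 30.
Juno's own top slot is Slot 1 ($123), but forcing Juno→Slot 1 and reassigning the rest optimally gives only $541 — worse by 31.

Juno receives Slot 3.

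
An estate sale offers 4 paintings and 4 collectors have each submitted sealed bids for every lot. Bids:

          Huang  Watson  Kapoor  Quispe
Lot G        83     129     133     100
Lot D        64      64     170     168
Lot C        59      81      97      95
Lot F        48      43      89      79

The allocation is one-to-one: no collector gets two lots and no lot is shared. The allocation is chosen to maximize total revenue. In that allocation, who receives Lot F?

Optimal: Huang→Lot C ($59), Watson→Lot G ($129), Kapoor→Lot F ($89), Quispe→Lot D ($168) — total 59+129+89+168 = $445.
Max-entry greedy (repeatedly take the single best remaining cell) gives $442, worse by 3.
Next-best assignment: Huang→Lot F, Watson→Lot G, Kapoor→Lot D, Quispe→Lot C = $442.
No other one-to-one assignment exceeds $445.
Kapoor's own top lot is Lot D ($170), but forcing Kapoor→Lot D and reassigning the rest optimally gives only $442 — worse by 3.

Kapoor receives Lot F.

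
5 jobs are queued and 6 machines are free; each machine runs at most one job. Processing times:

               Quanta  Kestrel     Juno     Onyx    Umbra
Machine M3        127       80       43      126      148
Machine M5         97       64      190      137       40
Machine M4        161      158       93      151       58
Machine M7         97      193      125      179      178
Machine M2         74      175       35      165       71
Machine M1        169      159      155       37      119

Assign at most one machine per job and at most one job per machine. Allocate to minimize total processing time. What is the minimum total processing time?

Min total: 276 min

Optimal: Quanta→Machine M2 (74 min), Kestrel→Machine M5 (64 min), Juno→Machine M3 (43 min), Onyx→Machine M1 (37 min), Umbra→Machine M4 (58 min) — total 74+64+43+37+58 = 276 min.
Min-entry greedy (repeatedly take the single cheapest remaining cell) gives 289 min, worse by 13.
Checked against all permutations: 276 min is optimal.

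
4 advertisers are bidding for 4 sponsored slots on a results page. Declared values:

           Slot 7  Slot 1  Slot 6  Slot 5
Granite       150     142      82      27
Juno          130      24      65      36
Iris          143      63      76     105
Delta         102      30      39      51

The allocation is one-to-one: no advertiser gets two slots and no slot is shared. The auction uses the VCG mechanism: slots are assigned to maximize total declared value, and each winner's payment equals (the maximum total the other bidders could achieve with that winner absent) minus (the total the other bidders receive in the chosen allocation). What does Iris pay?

Efficient allocation: Granite→Slot 1 ($142), Juno→Slot 7 ($130), Iris→Slot 5 ($105), Delta→Slot 6 ($39); total welfare W = $416.
Iris receives Slot 5 at value $105, so the others get W − 105 = $311.
Without Iris: best allocation of the remaining 3 bidders over all 4 slots is Granite→Slot 1 ($142), Juno→Slot 7 ($130), Delta→Slot 5 ($51), total $323.
VCG payment = (others' best without Iris) − (others' welfare with Iris) = 323 − 311 = $12.

Iris pays $12.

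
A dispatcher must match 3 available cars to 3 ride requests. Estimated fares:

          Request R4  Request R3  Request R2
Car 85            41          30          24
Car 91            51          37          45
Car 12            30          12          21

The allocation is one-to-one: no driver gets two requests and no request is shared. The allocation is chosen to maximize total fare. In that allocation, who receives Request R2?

Treat this as an assignment problem: match each driver to one request.
Optimal: Car 85→Request R3 ($30), Car 91→Request R2 ($45), Car 12→Request R4 ($30) — total 30+45+30 = $105.
Max-entry greedy (repeatedly take the single best remaining cell) gives $102, worse by 3.
Swapping Car 85↔Car 91 (Car 85→Request R2 $24, Car 91→Request R3 $37) loses 14.
Checked against all permutations: $105 is optimal.
Car 91's own top request is Request R4 ($51), but forcing Car 91→Request R4 and reassigning the rest optimally gives only $102 — worse by 3.

Car 91 receives Request R2.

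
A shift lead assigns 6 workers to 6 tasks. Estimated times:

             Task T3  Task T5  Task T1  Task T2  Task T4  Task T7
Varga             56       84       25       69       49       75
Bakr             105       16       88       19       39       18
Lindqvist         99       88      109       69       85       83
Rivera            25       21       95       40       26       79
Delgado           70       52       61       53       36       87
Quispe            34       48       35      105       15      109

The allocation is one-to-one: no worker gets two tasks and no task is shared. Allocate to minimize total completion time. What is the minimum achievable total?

Optimal: Varga→Task T1 (25 min), Bakr→Task T7 (18 min), Lindqvist→Task T2 (69 min), Rivera→Task T5 (21 min), Delgado→Task T4 (36 min), Quispe→Task T3 (34 min) — total 25+18+69+21+36+34 = 203 min.
Row-greedy (each worker in turn takes its cheapest remaining task) gives 280 min, worse by 77.
No other one-to-one assignment undercuts 203 min.

Min total: 203 min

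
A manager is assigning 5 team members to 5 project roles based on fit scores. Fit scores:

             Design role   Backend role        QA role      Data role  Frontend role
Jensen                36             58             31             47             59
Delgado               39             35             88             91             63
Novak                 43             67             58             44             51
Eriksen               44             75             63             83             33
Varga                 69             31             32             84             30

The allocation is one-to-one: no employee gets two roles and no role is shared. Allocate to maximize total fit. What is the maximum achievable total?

Maximum total: 366 pts

Optimal: Jensen→Frontend role (59 pts), Delgado→QA role (88 pts), Novak→Backend role (67 pts), Eriksen→Data role (83 pts), Varga→Design role (69 pts) — total 59+88+67+83+69 = 366 pts.
Column-greedy (each role in turn goes to its best remaining employee) gives 330 pts, worse by 36.
Next-best assignment: Jensen→Frontend role, Delgado→Data role, Novak→QA role, Eriksen→Backend role, Varga→Design role = 352 pts.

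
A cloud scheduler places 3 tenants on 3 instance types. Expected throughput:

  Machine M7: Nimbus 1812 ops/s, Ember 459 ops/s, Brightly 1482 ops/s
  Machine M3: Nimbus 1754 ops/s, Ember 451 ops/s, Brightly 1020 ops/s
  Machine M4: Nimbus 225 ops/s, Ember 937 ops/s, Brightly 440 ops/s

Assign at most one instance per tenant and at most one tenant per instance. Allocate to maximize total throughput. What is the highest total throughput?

Max total: 4173 ops/s

Treat this as an assignment problem: match each tenant to one instance.
Optimal: Nimbus→Machine M3 (1754 ops/s), Ember→Machine M4 (937 ops/s), Brightly→Machine M7 (1482 ops/s) — total 1754+937+1482 = 4173 ops/s.
Column-greedy (each instance in turn goes to its best remaining tenant) gives 3769 ops/s, worse by 404.
Next-best assignment: Nimbus→Machine M7, Ember→Machine M4, Brightly→Machine M3 = 3769 ops/s.
Swapping Brightly↔Ember (Brightly→Machine M4 440 ops/s, Ember→Machine M7 459 ops/s) loses 1520.
No other one-to-one assignment exceeds 4173 ops/s.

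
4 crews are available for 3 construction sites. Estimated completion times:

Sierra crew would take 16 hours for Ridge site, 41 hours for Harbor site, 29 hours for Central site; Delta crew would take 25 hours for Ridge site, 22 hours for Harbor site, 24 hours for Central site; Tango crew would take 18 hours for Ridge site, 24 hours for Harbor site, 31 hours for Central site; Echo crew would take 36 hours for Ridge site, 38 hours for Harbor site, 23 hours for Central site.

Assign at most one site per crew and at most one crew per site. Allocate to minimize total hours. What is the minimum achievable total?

Min total: 61 hours

Optimal: Sierra crew→Ridge site (16 hours), Delta crew→Harbor site (22 hours), Echo crew→Central site (23 hours) — total 16+22+23 = 61 hours.
Row-greedy (each crew in turn takes its cheapest remaining site) gives 69 hours, worse by 8.
Next-best assignment: Sierra crew→Ridge site, Tango crew→Harbor site, Echo crew→Central site = 63 hours.
Swapping Sierra crew↔Delta crew (Sierra crew→Harbor site 41 hours, Delta crew→Ridge site 25 hours) adds 28.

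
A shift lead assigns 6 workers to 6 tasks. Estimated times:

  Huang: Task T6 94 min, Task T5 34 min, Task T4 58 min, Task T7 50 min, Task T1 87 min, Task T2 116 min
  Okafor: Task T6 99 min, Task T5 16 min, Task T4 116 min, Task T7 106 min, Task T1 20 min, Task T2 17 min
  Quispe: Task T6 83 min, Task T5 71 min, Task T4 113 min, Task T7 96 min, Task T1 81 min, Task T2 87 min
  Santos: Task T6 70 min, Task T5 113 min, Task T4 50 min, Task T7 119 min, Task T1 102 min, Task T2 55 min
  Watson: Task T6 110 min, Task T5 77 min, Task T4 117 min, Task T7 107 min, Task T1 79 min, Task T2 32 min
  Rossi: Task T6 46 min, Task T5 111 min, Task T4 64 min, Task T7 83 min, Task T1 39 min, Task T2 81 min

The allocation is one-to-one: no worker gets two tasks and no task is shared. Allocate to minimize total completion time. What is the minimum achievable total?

This is a one-to-one assignment (minimum-cost bipartite matching).
Optimal: Huang→Task T7 (50 min), Okafor→Task T1 (20 min), Quispe→Task T5 (71 min), Santos→Task T4 (50 min), Watson→Task T2 (32 min), Rossi→Task T6 (46 min) — total 50+20+71+50+32+46 = 269 min.
Min-entry greedy (repeatedly take the single cheapest remaining cell) gives 270 min, worse by 1.

Min total: 269 min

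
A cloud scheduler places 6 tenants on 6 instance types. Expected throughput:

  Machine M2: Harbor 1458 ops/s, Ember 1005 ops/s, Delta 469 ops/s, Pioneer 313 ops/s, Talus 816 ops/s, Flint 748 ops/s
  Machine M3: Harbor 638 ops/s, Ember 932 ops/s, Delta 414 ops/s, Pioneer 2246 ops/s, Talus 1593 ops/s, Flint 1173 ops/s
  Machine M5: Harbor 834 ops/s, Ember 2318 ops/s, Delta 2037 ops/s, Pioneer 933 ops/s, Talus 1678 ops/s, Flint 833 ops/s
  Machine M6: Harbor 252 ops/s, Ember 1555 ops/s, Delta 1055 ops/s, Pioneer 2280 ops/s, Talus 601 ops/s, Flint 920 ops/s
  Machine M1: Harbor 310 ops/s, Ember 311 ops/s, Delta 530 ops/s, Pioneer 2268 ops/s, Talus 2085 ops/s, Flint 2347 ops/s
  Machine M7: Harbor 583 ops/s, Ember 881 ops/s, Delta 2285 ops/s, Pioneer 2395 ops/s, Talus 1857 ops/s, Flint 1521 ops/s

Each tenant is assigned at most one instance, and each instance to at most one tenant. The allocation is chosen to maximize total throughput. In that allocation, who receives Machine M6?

Pioneer receives Machine M6.

Treat this as an assignment problem: match each tenant to one instance.
Optimal: Harbor→Machine M2 (1458 ops/s), Ember→Machine M5 (2318 ops/s), Delta→Machine M7 (2285 ops/s), Pioneer→Machine M6 (2280 ops/s), Talus→Machine M3 (1593 ops/s), Flint→Machine M1 (2347 ops/s) — total 1458+2318+2285+2280+1593+2347 = 12281 ops/s.
Pioneer's own top instance is Machine M7 (2395 ops/s), but forcing Pioneer→Machine M7 and reassigning the rest optimally gives only 11385 ops/s — worse by 896.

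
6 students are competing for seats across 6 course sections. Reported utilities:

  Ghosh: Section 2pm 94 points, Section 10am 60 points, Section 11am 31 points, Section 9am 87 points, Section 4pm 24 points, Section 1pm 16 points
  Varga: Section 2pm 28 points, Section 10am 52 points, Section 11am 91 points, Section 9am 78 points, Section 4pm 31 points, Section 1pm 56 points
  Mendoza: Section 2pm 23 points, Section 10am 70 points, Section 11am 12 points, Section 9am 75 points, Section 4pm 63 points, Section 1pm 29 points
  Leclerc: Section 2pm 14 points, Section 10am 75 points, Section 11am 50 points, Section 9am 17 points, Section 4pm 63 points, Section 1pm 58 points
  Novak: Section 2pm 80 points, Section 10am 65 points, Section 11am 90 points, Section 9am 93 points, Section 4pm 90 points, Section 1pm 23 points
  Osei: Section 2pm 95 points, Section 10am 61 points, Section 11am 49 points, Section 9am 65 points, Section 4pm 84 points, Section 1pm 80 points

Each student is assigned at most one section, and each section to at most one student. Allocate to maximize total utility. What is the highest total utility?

Optimal: Ghosh→Section 2pm (94 points), Varga→Section 11am (91 points), Mendoza→Section 9am (75 points), Leclerc→Section 10am (75 points), Novak→Section 4pm (90 points), Osei→Section 1pm (80 points) — total 94+91+75+75+90+80 = 505 points.
Max-entry greedy (repeatedly take the single best remaining cell) gives 433 points, worse by 72.
Swapping Varga↔Mendoza (Varga→Section 9am 78 points, Mendoza→Section 11am 12 points) loses 76.

Max total: 505 points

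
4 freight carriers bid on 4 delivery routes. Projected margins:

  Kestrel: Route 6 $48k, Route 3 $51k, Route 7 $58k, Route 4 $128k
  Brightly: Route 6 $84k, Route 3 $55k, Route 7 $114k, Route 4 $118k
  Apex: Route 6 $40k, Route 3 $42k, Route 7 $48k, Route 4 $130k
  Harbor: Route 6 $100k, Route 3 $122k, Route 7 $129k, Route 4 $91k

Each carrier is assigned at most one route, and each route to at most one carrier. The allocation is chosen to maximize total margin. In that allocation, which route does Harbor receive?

Harbor receives Route 3.

This is a one-to-one assignment (maximum-weight bipartite matching).
Optimal: Kestrel→Route 6 ($48k), Brightly→Route 7 ($114k), Apex→Route 4 ($130k), Harbor→Route 3 ($122k) — total 48+114+130+122 = $414k.
Column-greedy (each route in turn goes to its best remaining carrier) gives $343k, worse by 71.
Next-best assignment: Kestrel→Route 4, Brightly→Route 7, Apex→Route 6, Harbor→Route 3 = $404k.
Harbor's own top route is Route 7 ($129k), but forcing Harbor→Route 7 and reassigning the rest optimally gives only $394k — worse by 20.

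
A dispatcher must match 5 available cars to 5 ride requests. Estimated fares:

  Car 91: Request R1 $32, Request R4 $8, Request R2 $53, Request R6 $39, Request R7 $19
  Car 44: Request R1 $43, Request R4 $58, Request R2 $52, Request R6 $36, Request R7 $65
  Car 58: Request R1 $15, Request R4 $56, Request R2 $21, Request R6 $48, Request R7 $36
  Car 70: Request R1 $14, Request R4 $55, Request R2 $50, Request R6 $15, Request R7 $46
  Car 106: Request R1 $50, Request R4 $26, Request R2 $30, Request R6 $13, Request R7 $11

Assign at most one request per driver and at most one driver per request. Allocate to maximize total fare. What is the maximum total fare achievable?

Optimal: Car 91→Request R2 ($53), Car 44→Request R7 ($65), Car 58→Request R6 ($48), Car 70→Request R4 ($55), Car 106→Request R1 ($50) — total 53+65+48+55+50 = $271.
Column-greedy (each request in turn goes to its best remaining driver) gives $255, worse by 16.

Maximum total: $271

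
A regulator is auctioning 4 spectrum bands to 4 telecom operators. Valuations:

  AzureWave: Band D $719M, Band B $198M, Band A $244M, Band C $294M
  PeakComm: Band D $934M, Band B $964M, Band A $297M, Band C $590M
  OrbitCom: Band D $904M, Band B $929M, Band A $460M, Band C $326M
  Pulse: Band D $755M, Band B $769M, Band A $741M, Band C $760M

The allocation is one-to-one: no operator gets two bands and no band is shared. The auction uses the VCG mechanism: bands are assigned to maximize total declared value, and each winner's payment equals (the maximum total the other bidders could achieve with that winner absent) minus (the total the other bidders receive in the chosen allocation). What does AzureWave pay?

Efficient allocation: AzureWave→Band D ($719M), PeakComm→Band C ($590M), OrbitCom→Band B ($929M), Pulse→Band A ($741M); total welfare W = $2979M.
AzureWave receives Band D at value $719M, so the others get W − 719 = $2260M.
Without AzureWave: best allocation of the remaining 3 bidders over all 4 bands is PeakComm→Band B ($964M), OrbitCom→Band D ($904M), Pulse→Band C ($760M), total $2628M.
VCG payment = (others' best without AzureWave) − (others' welfare with AzureWave) = 2628 − 2260 = $368M.

AzureWave pays $368M.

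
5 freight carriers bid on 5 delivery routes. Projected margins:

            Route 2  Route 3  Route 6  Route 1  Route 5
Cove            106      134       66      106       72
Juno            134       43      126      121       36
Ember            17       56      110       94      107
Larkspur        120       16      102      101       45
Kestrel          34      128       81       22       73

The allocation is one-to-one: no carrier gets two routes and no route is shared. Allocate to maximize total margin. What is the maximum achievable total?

This is a one-to-one assignment (maximum-weight bipartite matching).
Optimal: Cove→Route 1 ($106k), Juno→Route 6 ($126k), Ember→Route 5 ($107k), Larkspur→Route 2 ($120k), Kestrel→Route 3 ($128k) — total 106+126+107+120+128 = $587k.
Max-entry greedy (repeatedly take the single best remaining cell) gives $552k, worse by 35.
Next-best assignment: Cove→Route 1, Juno→Route 2, Ember→Route 5, Larkspur→Route 6, Kestrel→Route 3 = $577k.
Checked against all permutations: $587k is optimal.

Max total: $587k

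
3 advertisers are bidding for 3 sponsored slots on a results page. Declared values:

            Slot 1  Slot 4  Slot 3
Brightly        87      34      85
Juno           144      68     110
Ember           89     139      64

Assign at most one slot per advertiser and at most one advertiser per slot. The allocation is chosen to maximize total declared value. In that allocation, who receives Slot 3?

This is a one-to-one assignment (maximum-weight bipartite matching).
Optimal: Brightly→Slot 3 ($85), Juno→Slot 1 ($144), Ember→Slot 4 ($139) — total 85+144+139 = $368.
Row-greedy (each advertiser in turn takes its best remaining slot) gives $336, worse by 32.
Every other assignment is strictly worse.
Brightly's own top slot is Slot 1 ($87), but forcing Brightly→Slot 1 and reassigning the rest optimally gives only $336 — worse by 32.

Brightly receives Slot 3.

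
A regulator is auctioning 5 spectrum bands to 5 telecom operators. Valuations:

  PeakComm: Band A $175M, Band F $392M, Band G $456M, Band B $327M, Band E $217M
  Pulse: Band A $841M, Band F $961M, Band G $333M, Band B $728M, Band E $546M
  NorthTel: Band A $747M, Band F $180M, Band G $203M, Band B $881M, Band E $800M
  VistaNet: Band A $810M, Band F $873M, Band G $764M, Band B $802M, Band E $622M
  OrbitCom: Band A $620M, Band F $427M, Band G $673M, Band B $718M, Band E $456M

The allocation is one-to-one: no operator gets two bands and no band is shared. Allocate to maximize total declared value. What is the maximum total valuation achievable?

Max total: $3745M

Optimal: PeakComm→Band G ($456M), Pulse→Band F ($961M), NorthTel→Band E ($800M), VistaNet→Band A ($810M), OrbitCom→Band B ($718M) — total 456+961+800+810+718 = $3745M.
Column-greedy (each band in turn goes to its best remaining operator) gives $3485M, worse by 260.
Next-best assignment: PeakComm→Band G, Pulse→Band A, NorthTel→Band E, VistaNet→Band F, OrbitCom→Band B = $3688M.
No other one-to-one assignment exceeds $3745M.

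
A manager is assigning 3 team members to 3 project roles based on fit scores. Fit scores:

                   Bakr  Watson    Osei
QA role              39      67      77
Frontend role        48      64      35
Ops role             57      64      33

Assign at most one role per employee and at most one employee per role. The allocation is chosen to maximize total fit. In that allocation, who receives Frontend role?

Treat this as an assignment problem: match each employee to one role.
Optimal: Bakr→Ops role (57 pts), Watson→Frontend role (64 pts), Osei→QA role (77 pts) — total 57+64+77 = 198 pts.
Row-greedy (each employee in turn takes its best remaining role) gives 159 pts, worse by 39.
Next-best assignment: Bakr→Frontend role, Watson→Ops role, Osei→QA role = 189 pts.
Watson's own top role is QA role (67 pts), but forcing Watson→QA role and reassigning the rest optimally gives only 159 pts — worse by 39.

Watson receives Frontend role.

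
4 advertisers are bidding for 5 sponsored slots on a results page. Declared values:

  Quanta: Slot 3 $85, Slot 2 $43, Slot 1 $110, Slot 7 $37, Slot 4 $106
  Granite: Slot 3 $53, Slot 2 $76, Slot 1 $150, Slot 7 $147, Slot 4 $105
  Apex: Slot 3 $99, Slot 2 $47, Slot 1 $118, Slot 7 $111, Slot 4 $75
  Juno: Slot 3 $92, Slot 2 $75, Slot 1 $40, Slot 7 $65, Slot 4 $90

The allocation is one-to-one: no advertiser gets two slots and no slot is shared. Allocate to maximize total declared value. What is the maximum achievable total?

This is a one-to-one assignment (maximum-weight bipartite matching).
Optimal: Quanta→Slot 4 ($106), Granite→Slot 7 ($147), Apex→Slot 1 ($118), Juno→Slot 3 ($92) — total 106+147+118+92 = $463.
Max-entry greedy (repeatedly take the single best remaining cell) gives $459, worse by 4.
Next-best assignment: Quanta→Slot 4, Granite→Slot 1, Apex→Slot 7, Juno→Slot 3 = $459.

Maximum total: $463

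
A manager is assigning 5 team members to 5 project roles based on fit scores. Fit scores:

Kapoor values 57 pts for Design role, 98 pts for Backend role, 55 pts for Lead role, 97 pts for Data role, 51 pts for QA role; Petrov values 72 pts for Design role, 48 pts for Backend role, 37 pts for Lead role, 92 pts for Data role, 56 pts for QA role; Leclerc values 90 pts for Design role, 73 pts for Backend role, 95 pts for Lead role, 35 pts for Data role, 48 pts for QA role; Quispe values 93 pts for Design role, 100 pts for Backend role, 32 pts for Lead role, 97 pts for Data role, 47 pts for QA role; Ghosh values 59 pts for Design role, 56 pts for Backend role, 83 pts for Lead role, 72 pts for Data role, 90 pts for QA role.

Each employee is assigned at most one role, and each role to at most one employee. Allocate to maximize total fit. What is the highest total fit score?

Max total: 468 pts

Treat this as an assignment problem: match each employee to one role.
Optimal: Kapoor→Backend role (98 pts), Petrov→Data role (92 pts), Leclerc→Lead role (95 pts), Quispe→Design role (93 pts), Ghosh→QA role (90 pts) — total 98+92+95+93+90 = 468 pts.
Max-entry greedy (repeatedly take the single best remaining cell) gives 454 pts, worse by 14.
Swapping Kapoor↔Leclerc (Kapoor→Lead role 55 pts, Leclerc→Backend role 73 pts) loses 65.
Checked against all permutations: 468 pts is optimal.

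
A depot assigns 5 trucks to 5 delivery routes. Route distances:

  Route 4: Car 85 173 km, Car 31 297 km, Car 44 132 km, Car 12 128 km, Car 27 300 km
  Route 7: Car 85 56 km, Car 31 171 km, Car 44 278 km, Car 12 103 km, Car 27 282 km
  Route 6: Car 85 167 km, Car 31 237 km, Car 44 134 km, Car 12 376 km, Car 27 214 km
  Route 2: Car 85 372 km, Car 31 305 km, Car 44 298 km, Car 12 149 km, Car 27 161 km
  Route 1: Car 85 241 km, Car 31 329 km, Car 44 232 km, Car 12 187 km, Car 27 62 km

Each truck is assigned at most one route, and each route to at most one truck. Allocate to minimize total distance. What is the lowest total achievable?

Optimal: Car 85→Route 7 (56 km), Car 31→Route 6 (237 km), Car 44→Route 4 (132 km), Car 12→Route 2 (149 km), Car 27→Route 1 (62 km) — total 56+237+132+149+62 = 636 km.
Column-greedy (each route in turn goes to its cheapest remaining truck) gives 808 km, worse by 172.
No other one-to-one assignment undercuts 636 km.

Minimum total: 636 km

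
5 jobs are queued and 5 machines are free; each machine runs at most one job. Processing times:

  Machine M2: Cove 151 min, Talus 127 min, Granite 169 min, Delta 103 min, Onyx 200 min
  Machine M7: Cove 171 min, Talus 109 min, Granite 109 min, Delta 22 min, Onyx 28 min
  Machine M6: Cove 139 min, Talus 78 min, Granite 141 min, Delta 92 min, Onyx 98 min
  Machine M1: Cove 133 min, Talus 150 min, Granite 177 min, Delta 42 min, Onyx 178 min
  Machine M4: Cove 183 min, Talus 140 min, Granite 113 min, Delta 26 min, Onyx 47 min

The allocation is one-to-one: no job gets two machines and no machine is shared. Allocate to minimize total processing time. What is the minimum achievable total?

Min total: 412 min

Optimal: Cove→Machine M2 (151 min), Talus→Machine M6 (78 min), Granite→Machine M4 (113 min), Delta→Machine M1 (42 min), Onyx→Machine M7 (28 min) — total 151+78+113+42+28 = 412 min.
Column-greedy (each machine in turn goes to its cheapest remaining job) gives 455 min, worse by 43.
Next-best assignment: Cove→Machine M2, Talus→Machine M6, Granite→Machine M7, Delta→Machine M1, Onyx→Machine M4 = 427 min.
Swapping Onyx↔Granite (Onyx→Machine M4 47 min, Granite→Machine M7 109 min) adds 15.
Every other assignment is strictly worse.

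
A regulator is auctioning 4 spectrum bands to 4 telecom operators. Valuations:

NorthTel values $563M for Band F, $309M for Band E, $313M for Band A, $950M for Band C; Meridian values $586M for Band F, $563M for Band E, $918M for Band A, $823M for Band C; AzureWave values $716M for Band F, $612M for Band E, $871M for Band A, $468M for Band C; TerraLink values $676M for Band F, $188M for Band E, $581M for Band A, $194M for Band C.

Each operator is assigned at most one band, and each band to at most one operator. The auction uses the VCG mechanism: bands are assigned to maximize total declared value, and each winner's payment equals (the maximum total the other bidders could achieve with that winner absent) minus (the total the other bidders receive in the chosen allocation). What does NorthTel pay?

Efficient allocation: NorthTel→Band C ($950M), Meridian→Band A ($918M), AzureWave→Band E ($612M), TerraLink→Band F ($676M); total welfare W = $3156M.
NorthTel receives Band C at value $950M, so the others get W − 950 = $2206M.
Without NorthTel: best allocation of the remaining 3 bidders over all 4 bands is Meridian→Band C ($823M), AzureWave→Band A ($871M), TerraLink→Band F ($676M), total $2370M.
VCG payment = (others' best without NorthTel) − (others' welfare with NorthTel) = 2370 − 2206 = $164M.

NorthTel pays $164M.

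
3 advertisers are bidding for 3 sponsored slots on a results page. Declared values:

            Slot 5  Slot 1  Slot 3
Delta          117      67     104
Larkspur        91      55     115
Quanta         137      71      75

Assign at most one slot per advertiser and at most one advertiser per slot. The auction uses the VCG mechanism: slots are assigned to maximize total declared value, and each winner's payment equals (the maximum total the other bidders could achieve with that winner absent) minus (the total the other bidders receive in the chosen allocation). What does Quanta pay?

Efficient allocation: Delta→Slot 1 ($67), Larkspur→Slot 3 ($115), Quanta→Slot 5 ($137); total welfare W = $319.
Quanta receives Slot 5 at value $137, so the others get W − 137 = $182.
Without Quanta: best allocation of the remaining 2 bidders over all 3 slots is Delta→Slot 5 ($117), Larkspur→Slot 3 ($115), total $232.
VCG payment = (others' best without Quanta) − (others' welfare with Quanta) = 232 − 182 = $50.

Quanta pays $50.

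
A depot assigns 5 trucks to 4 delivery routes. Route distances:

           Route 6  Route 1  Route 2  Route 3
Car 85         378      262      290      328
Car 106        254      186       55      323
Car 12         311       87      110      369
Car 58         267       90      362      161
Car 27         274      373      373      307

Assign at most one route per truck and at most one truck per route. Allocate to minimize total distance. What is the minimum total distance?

This is a one-to-one assignment (minimum-cost bipartite matching).
Optimal: Car 27→Route 6 (274 km), Car 12→Route 1 (87 km), Car 106→Route 2 (55 km), Car 58→Route 3 (161 km) — total 274+87+55+161 = 577 km.
Row-greedy (each truck in turn takes its cheapest remaining route) gives 789 km, worse by 212.
Checked against all permutations: 577 km is optimal.

Minimum total: 577 km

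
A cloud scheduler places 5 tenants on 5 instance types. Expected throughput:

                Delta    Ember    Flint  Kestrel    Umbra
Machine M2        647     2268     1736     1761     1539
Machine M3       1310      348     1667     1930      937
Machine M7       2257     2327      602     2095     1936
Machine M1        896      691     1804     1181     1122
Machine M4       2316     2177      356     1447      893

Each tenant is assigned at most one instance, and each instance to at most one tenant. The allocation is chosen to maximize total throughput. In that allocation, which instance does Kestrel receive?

Kestrel receives Machine M3.

This is a one-to-one assignment (maximum-weight bipartite matching).
Optimal: Delta→Machine M4 (2316 ops/s), Ember→Machine M2 (2268 ops/s), Flint→Machine M1 (1804 ops/s), Kestrel→Machine M3 (1930 ops/s), Umbra→Machine M7 (1936 ops/s) — total 2316+2268+1804+1930+1936 = 10254 ops/s.
Max-entry greedy (repeatedly take the single best remaining cell) gives 9916 ops/s, worse by 338.
Swapping Kestrel↔Flint (Kestrel→Machine M1 1181 ops/s, Flint→Machine M3 1667 ops/s) loses 886.
Kestrel's own top instance is Machine M7 (2095 ops/s), but forcing Kestrel→Machine M7 and reassigning the rest optimally gives only 9468 ops/s — worse by 786.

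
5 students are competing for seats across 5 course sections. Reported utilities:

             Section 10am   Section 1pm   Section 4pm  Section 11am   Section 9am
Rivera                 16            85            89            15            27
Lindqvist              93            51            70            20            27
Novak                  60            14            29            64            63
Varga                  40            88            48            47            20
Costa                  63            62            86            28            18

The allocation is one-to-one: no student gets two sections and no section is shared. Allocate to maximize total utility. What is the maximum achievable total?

Maximum total: 374 points

Optimal: Rivera→Section 1pm (85 points), Lindqvist→Section 10am (93 points), Novak→Section 9am (63 points), Varga→Section 11am (47 points), Costa→Section 4pm (86 points) — total 85+93+63+47+86 = 374 points.
Column-greedy (each section in turn goes to its best remaining student) gives 352 points, worse by 22.
Next-best assignment: Rivera→Section 4pm, Lindqvist→Section 10am, Novak→Section 9am, Varga→Section 1pm, Costa→Section 11am = 361 points.
Every other assignment is strictly worse.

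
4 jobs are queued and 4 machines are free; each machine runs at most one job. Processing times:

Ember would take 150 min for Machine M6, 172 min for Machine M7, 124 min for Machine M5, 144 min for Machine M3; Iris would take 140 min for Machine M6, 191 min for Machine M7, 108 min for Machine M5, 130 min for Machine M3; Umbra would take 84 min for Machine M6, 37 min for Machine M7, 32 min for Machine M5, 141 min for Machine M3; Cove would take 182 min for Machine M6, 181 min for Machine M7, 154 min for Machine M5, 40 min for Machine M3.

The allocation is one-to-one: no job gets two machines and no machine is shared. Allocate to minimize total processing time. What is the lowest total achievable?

Min total: 335 min

Optimal: Ember→Machine M6 (150 min), Iris→Machine M5 (108 min), Umbra→Machine M7 (37 min), Cove→Machine M3 (40 min) — total 150+108+37+40 = 335 min.
Next-best assignment: Ember→Machine M5, Iris→Machine M6, Umbra→Machine M7, Cove→Machine M3 = 341 min.
No other one-to-one assignment undercuts 335 min.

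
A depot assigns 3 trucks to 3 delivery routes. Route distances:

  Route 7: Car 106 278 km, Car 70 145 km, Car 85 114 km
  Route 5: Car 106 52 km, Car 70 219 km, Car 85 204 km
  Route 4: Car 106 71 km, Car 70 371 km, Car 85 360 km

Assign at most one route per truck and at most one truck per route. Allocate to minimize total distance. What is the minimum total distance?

Optimal: Car 106→Route 4 (71 km), Car 70→Route 5 (219 km), Car 85→Route 7 (114 km) — total 71+219+114 = 404 km.
Column-greedy (each route in turn goes to its cheapest remaining truck) gives 537 km, worse by 133.
Next-best assignment: Car 106→Route 4, Car 70→Route 7, Car 85→Route 5 = 420 km.

Min total: 404 km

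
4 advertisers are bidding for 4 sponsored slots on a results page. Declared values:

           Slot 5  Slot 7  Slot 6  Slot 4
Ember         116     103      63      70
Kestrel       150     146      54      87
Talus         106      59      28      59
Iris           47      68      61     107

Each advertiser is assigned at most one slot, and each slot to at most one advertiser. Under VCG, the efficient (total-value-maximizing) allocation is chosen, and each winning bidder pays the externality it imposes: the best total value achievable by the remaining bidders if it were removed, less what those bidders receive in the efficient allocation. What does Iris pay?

Efficient allocation: Ember→Slot 6 ($63), Kestrel→Slot 7 ($146), Talus→Slot 5 ($106), Iris→Slot 4 ($107); total welfare W = $422.
Iris receives Slot 4 at value $107, so the others get W − 107 = $315.
Without Iris: best allocation of the remaining 3 bidders over all 4 slots is Ember→Slot 4 ($70), Kestrel→Slot 7 ($146), Talus→Slot 5 ($106), total $322.
VCG payment = (others' best without Iris) − (others' welfare with Iris) = 322 − 315 = $7.

Iris pays $7.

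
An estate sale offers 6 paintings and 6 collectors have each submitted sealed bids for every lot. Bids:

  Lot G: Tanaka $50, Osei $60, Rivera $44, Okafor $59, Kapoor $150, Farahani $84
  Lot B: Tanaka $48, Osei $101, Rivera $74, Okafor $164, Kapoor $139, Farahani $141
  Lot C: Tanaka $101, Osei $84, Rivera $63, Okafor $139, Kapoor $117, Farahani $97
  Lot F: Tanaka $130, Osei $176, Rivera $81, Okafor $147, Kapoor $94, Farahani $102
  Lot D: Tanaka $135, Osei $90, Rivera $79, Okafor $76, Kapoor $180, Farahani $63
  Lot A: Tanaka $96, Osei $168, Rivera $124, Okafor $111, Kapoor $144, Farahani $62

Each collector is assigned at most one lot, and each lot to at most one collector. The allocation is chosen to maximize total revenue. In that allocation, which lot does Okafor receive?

Optimal: Tanaka→Lot D ($135), Osei→Lot F ($176), Rivera→Lot A ($124), Okafor→Lot C ($139), Kapoor→Lot G ($150), Farahani→Lot B ($141) — total 135+176+124+139+150+141 = $865.
Column-greedy (each lot in turn goes to its best remaining collector) gives $732, worse by 133.
Okafor's own top lot is Lot B ($164), but forcing Okafor→Lot B and reassigning the rest optimally gives only $846 — worse by 19.

Okafor receives Lot C.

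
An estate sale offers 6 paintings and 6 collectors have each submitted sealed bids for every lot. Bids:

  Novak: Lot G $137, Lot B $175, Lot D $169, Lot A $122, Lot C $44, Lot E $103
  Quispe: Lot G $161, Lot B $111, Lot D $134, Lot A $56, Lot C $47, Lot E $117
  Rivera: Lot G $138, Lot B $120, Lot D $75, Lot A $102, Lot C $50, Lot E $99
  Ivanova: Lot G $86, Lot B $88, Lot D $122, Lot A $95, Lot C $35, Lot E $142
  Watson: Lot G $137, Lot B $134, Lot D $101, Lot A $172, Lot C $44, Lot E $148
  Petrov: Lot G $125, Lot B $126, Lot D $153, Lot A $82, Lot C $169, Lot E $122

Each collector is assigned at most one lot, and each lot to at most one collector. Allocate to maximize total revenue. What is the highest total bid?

Max total: $933

Optimal: Novak→Lot D ($169), Quispe→Lot G ($161), Rivera→Lot B ($120), Ivanova→Lot E ($142), Watson→Lot A ($172), Petrov→Lot C ($169) — total 169+161+120+142+172+169 = $933.
Column-greedy (each lot in turn goes to its best remaining collector) gives $853, worse by 80.
Next-best assignment: Novak→Lot B, Quispe→Lot D, Rivera→Lot G, Ivanova→Lot E, Watson→Lot A, Petrov→Lot C = $930.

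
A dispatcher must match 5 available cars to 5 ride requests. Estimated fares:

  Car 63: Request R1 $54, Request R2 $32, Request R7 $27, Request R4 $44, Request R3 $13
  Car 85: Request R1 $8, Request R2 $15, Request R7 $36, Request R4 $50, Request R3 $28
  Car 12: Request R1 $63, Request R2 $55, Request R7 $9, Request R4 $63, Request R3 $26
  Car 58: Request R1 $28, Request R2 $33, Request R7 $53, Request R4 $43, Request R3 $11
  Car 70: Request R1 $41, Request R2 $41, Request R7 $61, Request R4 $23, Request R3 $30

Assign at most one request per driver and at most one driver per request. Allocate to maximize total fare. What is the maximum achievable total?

Maximum total: $242

Optimal: Car 63→Request R1 ($54), Car 85→Request R4 ($50), Car 12→Request R2 ($55), Car 58→Request R7 ($53), Car 70→Request R3 ($30) — total 54+50+55+53+30 = $242.
Max-entry greedy (repeatedly take the single best remaining cell) gives $220, worse by 22.
Next-best assignment: Car 63→Request R1, Car 85→Request R3, Car 12→Request R2, Car 58→Request R4, Car 70→Request R7 = $241.
Swapping Car 63↔Car 85 (Car 63→Request R4 $44, Car 85→Request R1 $8) loses 52.
No other one-to-one assignment exceeds $242.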